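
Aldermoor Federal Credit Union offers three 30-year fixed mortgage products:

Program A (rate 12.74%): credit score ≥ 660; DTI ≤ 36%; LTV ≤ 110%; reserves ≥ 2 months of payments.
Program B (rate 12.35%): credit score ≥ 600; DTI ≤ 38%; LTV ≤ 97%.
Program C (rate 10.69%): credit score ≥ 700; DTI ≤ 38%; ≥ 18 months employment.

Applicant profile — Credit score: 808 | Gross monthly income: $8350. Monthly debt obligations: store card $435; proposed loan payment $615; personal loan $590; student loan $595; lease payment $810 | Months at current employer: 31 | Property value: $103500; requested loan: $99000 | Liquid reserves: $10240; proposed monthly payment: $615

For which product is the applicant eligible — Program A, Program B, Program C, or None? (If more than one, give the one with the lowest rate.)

Program C

Total debts = (435 + 615 + 590 + 595 + 810) = 3,045; DTI = 3,045/8,350 = 36.5%.
LTV = 99,000/103,500 = 95.7%.
Reserves = 10,240/615 = 16.7 months.
Program A: score 808 ≥ 660; DTI 36.5% > 36%; LTV 95.7% ≤ 110%; reserves 16.7 ≥ 2 mo → does not qualify.
Program B: score 808 ≥ 600; DTI 36.5% ≤ 38%; LTV 95.7% ≤ 97% → qualifies.
Program C: score 808 ≥ 700; DTI 36.5% ≤ 38%; employment 31 ≥ 18 mo → qualifies.
Qualifying: Program B, Program C. Lowest rate is 10.69% → Program C.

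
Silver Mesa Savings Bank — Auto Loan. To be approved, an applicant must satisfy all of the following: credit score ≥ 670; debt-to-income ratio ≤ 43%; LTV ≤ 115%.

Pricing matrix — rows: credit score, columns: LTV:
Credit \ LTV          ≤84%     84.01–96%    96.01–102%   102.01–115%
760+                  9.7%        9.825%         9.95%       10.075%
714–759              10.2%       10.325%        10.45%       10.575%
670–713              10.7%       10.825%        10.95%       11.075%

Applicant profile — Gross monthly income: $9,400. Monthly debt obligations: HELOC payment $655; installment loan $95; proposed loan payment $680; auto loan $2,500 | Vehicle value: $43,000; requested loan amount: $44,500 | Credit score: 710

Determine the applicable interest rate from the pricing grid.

Credit score 710 ≥ 670; Total monthly debts = (655 + 95 + 680 + 2,500) = 3,930. DTI: 3,930 ÷ 9,400 = 41.8%, within the 43% cap
Loan-to-value = 44,500/43,000 = 103.5% — pass (115% max)
Row: 710 falls in 670–713. Column: 103.5% falls in 102.01–115%. Rate = 11.075%.

11.075%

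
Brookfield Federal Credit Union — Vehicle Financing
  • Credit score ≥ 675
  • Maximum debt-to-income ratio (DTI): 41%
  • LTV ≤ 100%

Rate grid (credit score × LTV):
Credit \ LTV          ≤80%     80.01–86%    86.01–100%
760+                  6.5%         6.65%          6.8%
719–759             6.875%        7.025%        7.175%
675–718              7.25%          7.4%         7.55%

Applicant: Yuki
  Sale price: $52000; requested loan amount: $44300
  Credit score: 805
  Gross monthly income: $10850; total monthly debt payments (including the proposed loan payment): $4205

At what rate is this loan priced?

Credit score 805 ≥ 675; DTI = 4,205/10,850 = 38.8% ≤ 41%
LTV = 44,300/52,000 = 85.2% ≤ 100%
Credit 805 → row 760+; LTV 85.2% → column 80.01–86%. Grid cell → 6.65%.

6.65%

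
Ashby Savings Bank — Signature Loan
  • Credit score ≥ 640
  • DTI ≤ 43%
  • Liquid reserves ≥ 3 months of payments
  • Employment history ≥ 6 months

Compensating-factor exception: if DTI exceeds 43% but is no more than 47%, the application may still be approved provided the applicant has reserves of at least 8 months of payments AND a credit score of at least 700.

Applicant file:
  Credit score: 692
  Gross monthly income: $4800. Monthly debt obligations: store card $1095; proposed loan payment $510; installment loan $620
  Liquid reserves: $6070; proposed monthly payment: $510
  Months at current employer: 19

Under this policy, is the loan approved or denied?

Denied

Credit score 692 ≥ 640 (meets base)
Total debts = (1,095 + 510 + 620) = 2,225. DTI: 2,225 ÷ 4,800 = 46.4%, over the 43% base limit.
Reserves: 6,070 ÷ 510 = 11.9 months (meets 3-month minimum)
Employment 19 ≥ 6 months
DTI 46.4% is within the 43%–47% exception band; checking compensating factors.
Reserves 11.9 ≥ 8 months; credit score 692 < 700.
Compensating-factor requirement not fully met.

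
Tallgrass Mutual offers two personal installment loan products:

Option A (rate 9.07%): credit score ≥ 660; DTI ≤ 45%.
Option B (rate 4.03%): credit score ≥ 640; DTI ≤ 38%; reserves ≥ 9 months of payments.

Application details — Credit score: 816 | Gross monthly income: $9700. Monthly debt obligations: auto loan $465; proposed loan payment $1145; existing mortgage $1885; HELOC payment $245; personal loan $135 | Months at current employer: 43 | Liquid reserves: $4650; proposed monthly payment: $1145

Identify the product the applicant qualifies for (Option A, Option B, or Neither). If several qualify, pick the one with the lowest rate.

Option A

Total debts = (465 + 1,145 + 1,885 + 245 + 135) = 3,875; DTI = 3,875/9,700 = 39.9%.
Reserves = 4,650/1,145 = 4.1 months.
Option A: score 816 ≥ 660; DTI 39.9% ≤ 45% → qualifies.
Option B: score 816 ≥ 640; DTI 39.9% > 38%; reserves 4.1 < 9 mo → does not qualify.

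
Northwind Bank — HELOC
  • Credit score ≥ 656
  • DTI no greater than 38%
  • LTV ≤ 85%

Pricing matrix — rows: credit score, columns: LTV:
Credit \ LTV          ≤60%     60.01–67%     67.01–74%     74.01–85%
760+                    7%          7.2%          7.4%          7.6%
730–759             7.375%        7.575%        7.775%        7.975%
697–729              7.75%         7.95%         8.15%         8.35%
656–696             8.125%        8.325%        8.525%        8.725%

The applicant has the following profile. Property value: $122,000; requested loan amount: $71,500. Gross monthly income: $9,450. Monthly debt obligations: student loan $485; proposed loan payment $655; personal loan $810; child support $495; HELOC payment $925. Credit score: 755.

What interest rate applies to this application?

Credit score 755 ≥ 656; Total monthly debts = (485 + 655 + 810 + 495 + 925) = 3,370. Debt-to-income = 3,370/9,450 = 35.7% — meets 38% limit
Loan-to-value = 71,500/122,000 = 58.6% — pass (85% max)
Score 755 is in the 730–759 band; LTV 58.6% is in the ≤60% band → 7.375%.

7.375%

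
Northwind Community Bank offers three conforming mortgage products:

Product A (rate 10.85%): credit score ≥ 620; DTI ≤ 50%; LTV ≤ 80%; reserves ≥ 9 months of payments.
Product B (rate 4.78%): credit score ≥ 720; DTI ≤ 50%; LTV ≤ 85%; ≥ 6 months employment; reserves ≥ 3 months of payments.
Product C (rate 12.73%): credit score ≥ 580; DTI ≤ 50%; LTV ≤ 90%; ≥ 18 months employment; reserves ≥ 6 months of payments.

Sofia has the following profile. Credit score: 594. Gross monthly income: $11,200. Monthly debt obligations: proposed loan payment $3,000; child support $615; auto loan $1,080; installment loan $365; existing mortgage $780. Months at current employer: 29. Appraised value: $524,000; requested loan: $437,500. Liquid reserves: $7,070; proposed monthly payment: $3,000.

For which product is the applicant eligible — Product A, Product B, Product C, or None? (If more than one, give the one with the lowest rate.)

None

Total debts = (3,000 + 615 + 1,080 + 365 + 780) = 5,840; DTI = 5,840/11,200 = 52.1%.
LTV = 437,500/524,000 = 83.5%.
Reserves = 7,070/3,000 = 2.4 months.
Product A: score 594 < 620; DTI 52.1% > 50%; LTV 83.5% > 80%; reserves 2.4 < 9 mo → does not qualify.
Product B: score 594 < 720; DTI 52.1% > 50%; LTV 83.5% ≤ 85%; employment 29 ≥ 6 mo; reserves 2.4 < 3 mo → does not qualify.
Product C: score 594 ≥ 580; DTI 52.1% > 50%; LTV 83.5% ≤ 90%; employment 29 ≥ 18 mo; reserves 2.4 < 6 mo → does not qualify.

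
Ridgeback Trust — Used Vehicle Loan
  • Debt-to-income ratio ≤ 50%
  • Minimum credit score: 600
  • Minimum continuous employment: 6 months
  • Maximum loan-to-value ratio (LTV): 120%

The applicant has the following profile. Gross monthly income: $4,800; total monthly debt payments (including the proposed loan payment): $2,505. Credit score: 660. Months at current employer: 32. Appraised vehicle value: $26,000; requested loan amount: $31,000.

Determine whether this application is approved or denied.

Denied

DTI: 2,505 ÷ 4,800 = 52.2%, exceeds the 50% cap
Credit score 660 ≥ 600 (meets)
Employment 32 ≥ 6 months
LTV: 31,000 ÷ 26,000 = 119.2%, within 120% cap
Fails on DTI.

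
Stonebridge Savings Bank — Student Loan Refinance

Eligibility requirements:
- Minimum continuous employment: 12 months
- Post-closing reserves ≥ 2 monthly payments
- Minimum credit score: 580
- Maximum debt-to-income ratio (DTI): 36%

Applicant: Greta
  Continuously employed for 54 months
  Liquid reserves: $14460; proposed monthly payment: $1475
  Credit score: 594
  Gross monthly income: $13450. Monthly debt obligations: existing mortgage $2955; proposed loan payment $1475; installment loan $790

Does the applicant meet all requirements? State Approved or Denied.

Employment 54 ≥ 12 months
Reserves = 14,460/1,475 = 9.8 months ≥ 2
Credit score 594 ≥ 580 (meets)
Total monthly debts = (2,955 + 1,475 + 790) = 5,220. Debt-to-income = 5,220/13,450 = 38.8% — over 36% limit
Fails on DTI.

Denied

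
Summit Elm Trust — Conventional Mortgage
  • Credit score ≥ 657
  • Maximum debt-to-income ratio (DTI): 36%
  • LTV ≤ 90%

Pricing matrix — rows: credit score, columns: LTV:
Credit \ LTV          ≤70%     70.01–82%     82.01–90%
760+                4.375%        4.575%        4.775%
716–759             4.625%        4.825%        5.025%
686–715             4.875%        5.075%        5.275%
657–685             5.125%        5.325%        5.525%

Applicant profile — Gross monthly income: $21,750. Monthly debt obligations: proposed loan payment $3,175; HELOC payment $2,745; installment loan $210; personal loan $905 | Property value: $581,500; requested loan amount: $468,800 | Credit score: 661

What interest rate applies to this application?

5.325%

Credit score 661 ≥ 657; Total monthly debts = (3,175 + 2,745 + 210 + 905) = 7,035. DTI = 7,035/21,750 = 32.3% ≤ 36%
LTV: 468,800 ÷ 581,500 = 80.6%, within 90% cap
Row: 661 falls in 657–685. Column: 80.6% falls in 70.01–82%. Rate = 5.325%.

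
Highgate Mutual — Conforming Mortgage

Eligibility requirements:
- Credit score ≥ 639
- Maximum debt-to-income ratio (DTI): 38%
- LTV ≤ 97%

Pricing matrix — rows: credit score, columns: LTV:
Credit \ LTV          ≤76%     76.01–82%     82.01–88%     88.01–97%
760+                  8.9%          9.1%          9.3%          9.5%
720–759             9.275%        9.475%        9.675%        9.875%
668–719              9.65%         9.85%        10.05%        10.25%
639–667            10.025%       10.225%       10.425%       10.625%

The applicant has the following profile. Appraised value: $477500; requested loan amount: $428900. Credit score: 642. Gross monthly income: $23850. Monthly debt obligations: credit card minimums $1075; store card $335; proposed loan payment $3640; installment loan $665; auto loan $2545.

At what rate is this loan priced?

Credit score 642 ≥ 639; Total monthly debts = (1,075 + 335 + 3,640 + 665 + 2,545) = 8,260. Debt-to-income = 8,260/23,850 = 34.6% — meets 38% limit
LTV: 428,900 ÷ 477,500 = 89.8%, within 97% cap
Row: 642 falls in 639–667. Column: 89.8% falls in 88.01–97%. Rate = 10.625%.

10.625%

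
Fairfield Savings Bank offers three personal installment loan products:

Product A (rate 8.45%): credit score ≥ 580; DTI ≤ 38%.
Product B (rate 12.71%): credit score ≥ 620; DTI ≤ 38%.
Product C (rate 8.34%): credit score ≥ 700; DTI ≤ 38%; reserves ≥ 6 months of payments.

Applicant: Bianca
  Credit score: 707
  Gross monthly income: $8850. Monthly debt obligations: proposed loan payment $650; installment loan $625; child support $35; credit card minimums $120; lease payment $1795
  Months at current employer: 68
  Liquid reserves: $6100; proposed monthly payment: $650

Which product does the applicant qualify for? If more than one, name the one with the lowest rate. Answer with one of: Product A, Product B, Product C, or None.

Total debts = (650 + 625 + 35 + 120 + 1,795) = 3,225; DTI = 3,225/8,850 = 36.4%.
Reserves = 6,100/650 = 9.4 months.
Product A: score 707 ≥ 580; DTI 36.4% ≤ 38% → qualifies.
Product B: score 707 ≥ 620; DTI 36.4% ≤ 38% → qualifies.
Product C: score 707 ≥ 700; DTI 36.4% ≤ 38%; reserves 9.4 ≥ 6 mo → qualifies.
Qualifying: Product A, Product B, Product C. Lowest rate is 8.34% → Product C.

Product C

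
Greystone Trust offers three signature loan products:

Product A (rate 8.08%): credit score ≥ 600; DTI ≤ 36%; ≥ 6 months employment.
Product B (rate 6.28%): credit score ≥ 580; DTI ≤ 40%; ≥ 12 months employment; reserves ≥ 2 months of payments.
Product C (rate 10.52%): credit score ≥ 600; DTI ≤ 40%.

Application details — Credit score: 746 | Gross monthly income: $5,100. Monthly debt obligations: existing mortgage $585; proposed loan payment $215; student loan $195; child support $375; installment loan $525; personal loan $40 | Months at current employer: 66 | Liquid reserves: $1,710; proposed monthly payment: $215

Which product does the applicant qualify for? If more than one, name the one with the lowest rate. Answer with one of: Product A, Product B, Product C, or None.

Product B

Total debts = (585 + 215 + 195 + 375 + 525 + 40) = 1,935; DTI = 1,935/5,100 = 37.9%.
Reserves = 1,710/215 = 8.0 months.
Product A: score 746 ≥ 600; DTI 37.9% > 36%; employment 66 ≥ 6 mo → does not qualify.
Product B: score 746 ≥ 580; DTI 37.9% ≤ 40%; employment 66 ≥ 12 mo; reserves 8.0 ≥ 2 mo → qualifies.
Product C: score 746 ≥ 600; DTI 37.9% ≤ 40% → qualifies.
Qualifying: Product B, Product C. Lowest rate is 6.28% → Product B.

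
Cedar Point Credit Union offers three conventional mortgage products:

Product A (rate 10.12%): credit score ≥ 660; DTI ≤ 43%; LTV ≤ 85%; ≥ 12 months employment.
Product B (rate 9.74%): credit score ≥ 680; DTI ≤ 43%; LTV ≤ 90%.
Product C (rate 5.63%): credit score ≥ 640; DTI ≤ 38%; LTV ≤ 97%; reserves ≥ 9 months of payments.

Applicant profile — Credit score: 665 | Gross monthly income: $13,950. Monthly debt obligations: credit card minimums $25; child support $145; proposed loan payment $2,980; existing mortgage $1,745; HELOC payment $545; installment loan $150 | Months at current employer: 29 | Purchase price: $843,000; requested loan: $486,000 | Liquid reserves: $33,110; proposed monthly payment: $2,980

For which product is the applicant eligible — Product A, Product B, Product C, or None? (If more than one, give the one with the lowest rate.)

Product A

Total debts = (25 + 145 + 2,980 + 1,745 + 545 + 150) = 5,590; DTI = 5,590/13,950 = 40.1%.
LTV = 486,000/843,000 = 57.7%.
Reserves = 33,110/2,980 = 11.1 months.
Product A: score 665 ≥ 660; DTI 40.1% ≤ 43%; LTV 57.7% ≤ 85%; employment 29 ≥ 12 mo → qualifies.
Product B: score 665 < 680; DTI 40.1% ≤ 43%; LTV 57.7% ≤ 90% → does not qualify.
Product C: score 665 ≥ 640; DTI 40.1% > 38%; LTV 57.7% ≤ 97%; reserves 11.1 ≥ 9 mo → does not qualify.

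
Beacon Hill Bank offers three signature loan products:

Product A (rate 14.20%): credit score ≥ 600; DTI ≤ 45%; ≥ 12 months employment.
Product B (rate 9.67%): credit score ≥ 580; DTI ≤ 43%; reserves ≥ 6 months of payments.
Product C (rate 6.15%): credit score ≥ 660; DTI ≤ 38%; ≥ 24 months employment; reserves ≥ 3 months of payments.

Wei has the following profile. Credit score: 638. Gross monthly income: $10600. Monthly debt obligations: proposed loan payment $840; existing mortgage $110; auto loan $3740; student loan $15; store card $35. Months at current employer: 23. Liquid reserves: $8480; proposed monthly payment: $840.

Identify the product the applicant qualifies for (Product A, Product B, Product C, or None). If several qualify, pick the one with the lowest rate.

Total debts = (840 + 110 + 3,740 + 15 + 35) = 4,740; DTI = 4,740/10,600 = 44.7%.
Reserves = 8,480/840 = 10.1 months.
Product A: score 638 ≥ 600; DTI 44.7% ≤ 45%; employment 23 ≥ 12 mo → qualifies.
Product B: score 638 ≥ 580; DTI 44.7% > 43%; reserves 10.1 ≥ 6 mo → does not qualify.
Product C: score 638 < 660; DTI 44.7% > 38%; employment 23 < 24 mo; reserves 10.1 ≥ 3 mo → does not qualify.

Product A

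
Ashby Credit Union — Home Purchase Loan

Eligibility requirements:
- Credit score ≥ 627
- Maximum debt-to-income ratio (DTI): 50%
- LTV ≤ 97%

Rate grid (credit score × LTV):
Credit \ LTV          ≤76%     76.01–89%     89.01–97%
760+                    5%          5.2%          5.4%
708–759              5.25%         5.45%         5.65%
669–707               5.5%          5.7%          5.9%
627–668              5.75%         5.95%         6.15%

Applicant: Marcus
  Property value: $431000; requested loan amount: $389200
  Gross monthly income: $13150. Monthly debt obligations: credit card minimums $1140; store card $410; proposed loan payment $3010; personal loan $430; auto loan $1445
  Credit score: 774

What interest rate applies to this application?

Credit score 774 ≥ 627; Total monthly debts = (1,140 + 410 + 3,010 + 430 + 1,445) = 6,435. DTI: 6,435 ÷ 13,150 = 48.9%, within the 50% cap
Loan-to-value = 389,200/431,000 = 90.3% — pass (97% max)
Row: 774 falls in 760+. Column: 90.3% falls in 89.01–97%. Rate = 5.4%.

5.4%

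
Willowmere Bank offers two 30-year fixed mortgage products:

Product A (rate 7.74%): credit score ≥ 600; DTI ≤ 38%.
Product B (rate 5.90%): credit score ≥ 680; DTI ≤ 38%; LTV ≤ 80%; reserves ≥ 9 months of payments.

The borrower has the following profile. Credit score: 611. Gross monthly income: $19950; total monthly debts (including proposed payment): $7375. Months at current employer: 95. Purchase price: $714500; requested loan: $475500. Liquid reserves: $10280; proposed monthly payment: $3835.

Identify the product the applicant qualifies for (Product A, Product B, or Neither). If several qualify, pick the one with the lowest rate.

DTI = 7,375/19,950 = 37%.
LTV = 475,500/714,500 = 66.6%.
Reserves = 10,280/3,835 = 2.7 months.
Product A: score 611 ≥ 600; DTI 37% ≤ 38% → qualifies.
Product B: score 611 < 680; DTI 37% ≤ 38%; LTV 66.6% ≤ 80%; reserves 2.7 < 9 mo → does not qualify.

Product A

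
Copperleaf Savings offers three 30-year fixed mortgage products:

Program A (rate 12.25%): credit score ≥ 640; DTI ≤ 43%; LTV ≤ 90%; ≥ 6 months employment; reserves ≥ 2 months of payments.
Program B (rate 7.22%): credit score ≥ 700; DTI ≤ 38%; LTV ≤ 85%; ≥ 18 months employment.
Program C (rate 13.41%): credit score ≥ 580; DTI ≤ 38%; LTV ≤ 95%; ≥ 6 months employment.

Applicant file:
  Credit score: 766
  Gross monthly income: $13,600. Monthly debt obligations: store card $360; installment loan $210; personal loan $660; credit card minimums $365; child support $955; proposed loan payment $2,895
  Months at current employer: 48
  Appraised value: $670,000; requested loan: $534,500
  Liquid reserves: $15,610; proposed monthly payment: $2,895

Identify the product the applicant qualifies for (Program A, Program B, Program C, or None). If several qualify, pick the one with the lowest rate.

Total debts = (360 + 210 + 660 + 365 + 955 + 2,895) = 5,445; DTI = 5,445/13,600 = 40%.
LTV = 534,500/670,000 = 79.8%.
Reserves = 15,610/2,895 = 5.4 months.
Program A: score 766 ≥ 640; DTI 40% ≤ 43%; LTV 79.8% ≤ 90%; employment 48 ≥ 6 mo; reserves 5.4 ≥ 2 mo → qualifies.
Program B: score 766 ≥ 700; DTI 40% > 38%; LTV 79.8% ≤ 85%; employment 48 ≥ 18 mo → does not qualify.
Program C: score 766 ≥ 580; DTI 40% > 38%; LTV 79.8% ≤ 95%; employment 48 ≥ 6 mo → does not qualify.

Program A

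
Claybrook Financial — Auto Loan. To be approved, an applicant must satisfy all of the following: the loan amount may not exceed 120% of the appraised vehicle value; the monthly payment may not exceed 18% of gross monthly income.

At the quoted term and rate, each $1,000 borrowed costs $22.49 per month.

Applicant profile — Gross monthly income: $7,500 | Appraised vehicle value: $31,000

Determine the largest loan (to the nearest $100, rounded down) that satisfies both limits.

Payment cap: 18% × $7,500 = $1,350/month.
At $22.49 per $1,000, that supports 1,350/22.49 × 1,000 ≈ $60,026 → $60,000.
LTV cap: 120% × $31,000 = $37,200 → $37,200.
Binding constraint: loan-to-value.

$37,200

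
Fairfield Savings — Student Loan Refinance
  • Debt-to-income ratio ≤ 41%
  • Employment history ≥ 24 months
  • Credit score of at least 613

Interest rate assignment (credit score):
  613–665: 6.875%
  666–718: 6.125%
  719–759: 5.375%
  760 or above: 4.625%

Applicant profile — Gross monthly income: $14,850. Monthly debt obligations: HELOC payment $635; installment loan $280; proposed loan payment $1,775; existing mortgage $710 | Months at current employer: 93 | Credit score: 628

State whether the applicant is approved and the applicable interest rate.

Credit score 628 ≥ 613 (meets minimum)
Total monthly debts = (635 + 280 + 1,775 + 710) = 3,400. DTI: 3,400 ÷ 14,850 = 22.9%, within the 41% cap
Employment 93 ≥ 24 months
All requirements met. Score 628 falls in the 613–665 tier → 6.875%.

Approved at 6.875%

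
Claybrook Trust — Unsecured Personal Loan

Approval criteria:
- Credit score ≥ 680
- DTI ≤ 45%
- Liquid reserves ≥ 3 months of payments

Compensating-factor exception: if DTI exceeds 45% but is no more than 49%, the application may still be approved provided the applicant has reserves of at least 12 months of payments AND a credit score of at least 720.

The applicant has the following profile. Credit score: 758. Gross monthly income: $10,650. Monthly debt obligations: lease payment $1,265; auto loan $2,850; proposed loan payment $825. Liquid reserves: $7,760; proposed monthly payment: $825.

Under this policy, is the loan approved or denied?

Denied

Credit score 758 ≥ 680 (meets base)
Total debts = (1,265 + 2,850 + 825) = 4,940. DTI: 4,940 ÷ 10,650 = 46.4%, over the 45% base limit.
Liquid reserves cover 7,760/825 = 9.4 months — ≥ 3 required
46.4% falls in the override range (45%–49%), so the compensating-factor test applies.
Reserves 9.4 < 12 months; credit score 758 ≥ 720.
Override conditions not both satisfied; exception does not apply.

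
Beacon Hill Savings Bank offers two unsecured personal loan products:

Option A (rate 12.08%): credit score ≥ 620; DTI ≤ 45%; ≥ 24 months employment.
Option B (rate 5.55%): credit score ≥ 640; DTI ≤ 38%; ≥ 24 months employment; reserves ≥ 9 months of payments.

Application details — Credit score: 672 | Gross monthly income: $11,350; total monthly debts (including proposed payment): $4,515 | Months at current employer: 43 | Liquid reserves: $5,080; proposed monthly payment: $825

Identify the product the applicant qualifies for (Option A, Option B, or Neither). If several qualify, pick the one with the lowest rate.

DTI = 4,515/11,350 = 39.8%.
Reserves = 5,080/825 = 6.2 months.
Option A: score 672 ≥ 620; DTI 39.8% ≤ 45%; employment 43 ≥ 24 mo → qualifies.
Option B: score 672 ≥ 640; DTI 39.8% > 38%; employment 43 ≥ 24 mo; reserves 6.2 < 9 mo → does not qualify.

Option A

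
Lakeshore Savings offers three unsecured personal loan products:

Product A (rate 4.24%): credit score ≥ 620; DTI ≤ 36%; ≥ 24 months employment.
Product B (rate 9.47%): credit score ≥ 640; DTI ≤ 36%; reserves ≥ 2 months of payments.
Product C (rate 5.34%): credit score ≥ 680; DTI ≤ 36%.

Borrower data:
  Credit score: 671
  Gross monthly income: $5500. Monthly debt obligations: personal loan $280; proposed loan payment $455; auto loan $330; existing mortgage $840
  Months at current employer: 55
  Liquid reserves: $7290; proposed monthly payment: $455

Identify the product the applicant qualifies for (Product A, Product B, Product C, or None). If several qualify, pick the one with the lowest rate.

Total debts = (280 + 455 + 330 + 840) = 1,905; DTI = 1,905/5,500 = 34.6%.
Reserves = 7,290/455 = 16.0 months.
Product A: score 671 ≥ 620; DTI 34.6% ≤ 36%; employment 55 ≥ 24 mo → qualifies.
Product B: score 671 ≥ 640; DTI 34.6% ≤ 36%; reserves 16.0 ≥ 2 mo → qualifies.
Product C: score 671 < 680; DTI 34.6% ≤ 36% → does not qualify.
Qualifying: Product A, Product B. Lowest rate is 4.24% → Product A.

Product A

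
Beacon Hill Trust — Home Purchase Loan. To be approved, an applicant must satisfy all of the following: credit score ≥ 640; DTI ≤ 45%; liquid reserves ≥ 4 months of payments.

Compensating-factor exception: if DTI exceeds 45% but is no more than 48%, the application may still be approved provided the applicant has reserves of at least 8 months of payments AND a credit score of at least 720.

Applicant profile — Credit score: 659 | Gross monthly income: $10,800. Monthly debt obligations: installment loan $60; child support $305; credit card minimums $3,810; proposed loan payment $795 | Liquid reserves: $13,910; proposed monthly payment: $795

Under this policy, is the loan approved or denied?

Credit score 659 ≥ 640 (meets base)
Total debts = (60 + 305 + 3,810 + 795) = 4,970. DTI: 4,970 ÷ 10,800 = 46%, over the 45% base limit.
Liquid reserves cover 13,910/795 = 17.5 months — ≥ 4 required
46% falls in the override range (45%–48%), so the compensating-factor test applies.
Override check — reserves: 17.5 mo (ok); score: 659 (below 720).
Override conditions not both satisfied; exception does not apply.

Denied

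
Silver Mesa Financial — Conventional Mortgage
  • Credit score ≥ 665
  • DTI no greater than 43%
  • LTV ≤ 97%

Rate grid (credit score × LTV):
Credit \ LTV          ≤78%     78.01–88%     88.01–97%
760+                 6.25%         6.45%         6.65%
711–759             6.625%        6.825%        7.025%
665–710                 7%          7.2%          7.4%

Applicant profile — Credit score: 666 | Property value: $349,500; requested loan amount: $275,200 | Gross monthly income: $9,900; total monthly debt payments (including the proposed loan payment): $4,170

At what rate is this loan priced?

Credit score 666 ≥ 665; Debt-to-income = 4,170/9,900 = 42.1% — meets 43% limit
LTV = 275,200/349,500 = 78.7% ≤ 97%
Score 666 is in the 665–710 band; LTV 78.7% is in the 78.01–88% band → 7.2%.

7.2%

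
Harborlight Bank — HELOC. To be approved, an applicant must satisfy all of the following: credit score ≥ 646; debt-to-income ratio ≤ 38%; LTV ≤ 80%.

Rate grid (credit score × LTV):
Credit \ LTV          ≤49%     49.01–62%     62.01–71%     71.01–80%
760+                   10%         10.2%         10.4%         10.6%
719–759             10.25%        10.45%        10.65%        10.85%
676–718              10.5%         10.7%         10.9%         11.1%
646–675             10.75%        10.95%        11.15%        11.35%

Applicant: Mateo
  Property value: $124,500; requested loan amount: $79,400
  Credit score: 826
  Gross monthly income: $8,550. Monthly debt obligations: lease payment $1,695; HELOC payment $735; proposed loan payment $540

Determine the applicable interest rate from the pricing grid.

Credit score 826 ≥ 646; Total monthly debts = (1,695 + 735 + 540) = 2,970. DTI = 2,970/8,550 = 34.7% ≤ 38%
Loan-to-value = 79,400/124,500 = 63.8% — pass (80% max)
Credit 826 → row 760+; LTV 63.8% → column 62.01–71%. Grid cell → 10.4%.

10.4%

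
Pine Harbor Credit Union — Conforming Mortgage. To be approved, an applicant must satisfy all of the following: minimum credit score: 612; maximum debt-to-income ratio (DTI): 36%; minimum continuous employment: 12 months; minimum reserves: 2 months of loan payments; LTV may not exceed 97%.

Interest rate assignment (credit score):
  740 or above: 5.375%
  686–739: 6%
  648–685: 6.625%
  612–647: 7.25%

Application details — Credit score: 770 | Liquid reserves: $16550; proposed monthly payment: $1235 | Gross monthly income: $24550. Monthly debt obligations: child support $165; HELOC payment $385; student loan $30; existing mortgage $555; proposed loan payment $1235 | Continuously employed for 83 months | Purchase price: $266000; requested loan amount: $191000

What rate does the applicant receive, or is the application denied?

Credit score 770 ≥ 612 (meets minimum)
LTV: 191,000 ÷ 266,000 = 71.8%, within 97% cap
Liquid reserves cover 16,550/1,235 = 13.4 months — ≥ 2 required
Employment 83 ≥ 12 months
Total monthly debts = (165 + 385 + 30 + 555 + 1,235) = 2,370. DTI: 2,370 ÷ 24,550 = 9.7%, within the 36% cap
All requirements met. Score 770 falls in the 740 or above tier → 5.375%.

Approved at 5.375%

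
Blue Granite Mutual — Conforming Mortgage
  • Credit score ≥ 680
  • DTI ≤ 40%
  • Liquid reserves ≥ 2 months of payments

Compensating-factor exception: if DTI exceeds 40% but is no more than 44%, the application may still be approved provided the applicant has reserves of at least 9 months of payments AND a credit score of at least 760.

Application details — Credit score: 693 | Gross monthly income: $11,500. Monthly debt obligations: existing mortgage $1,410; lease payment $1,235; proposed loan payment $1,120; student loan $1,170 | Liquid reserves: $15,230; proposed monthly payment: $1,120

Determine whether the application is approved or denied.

Denied

Credit score 693 ≥ 680 (meets base)
Total debts = (1,410 + 1,235 + 1,120 + 1,170) = 4,935. DTI: 4,935 ÷ 11,500 = 42.9%, over the 40% base limit.
Liquid reserves cover 15,230/1,120 = 13.6 months — ≥ 2 required
DTI 42.9% is within the 40%–44% exception band; checking compensating factors.
Reserves 13.6 ≥ 9 months; credit score 693 < 760.
Override conditions not both satisfied; exception does not apply.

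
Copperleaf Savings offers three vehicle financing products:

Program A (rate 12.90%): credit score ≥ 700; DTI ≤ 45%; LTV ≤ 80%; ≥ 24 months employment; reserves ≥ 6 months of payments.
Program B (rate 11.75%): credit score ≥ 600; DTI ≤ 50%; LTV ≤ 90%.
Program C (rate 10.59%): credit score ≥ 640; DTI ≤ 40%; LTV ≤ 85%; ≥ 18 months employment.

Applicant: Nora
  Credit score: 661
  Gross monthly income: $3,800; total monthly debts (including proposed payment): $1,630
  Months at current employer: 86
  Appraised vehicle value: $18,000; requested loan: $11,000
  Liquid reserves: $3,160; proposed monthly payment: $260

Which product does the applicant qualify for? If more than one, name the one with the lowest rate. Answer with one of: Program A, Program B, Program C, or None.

DTI = 1,630/3,800 = 42.9%.
LTV = 11,000/18,000 = 61.1%.
Reserves = 3,160/260 = 12.2 months.
Program A: score 661 < 700; DTI 42.9% ≤ 45%; LTV 61.1% ≤ 80%; employment 86 ≥ 24 mo; reserves 12.2 ≥ 6 mo → does not qualify.
Program B: score 661 ≥ 600; DTI 42.9% ≤ 50%; LTV 61.1% ≤ 90% → qualifies.
Program C: score 661 ≥ 640; DTI 42.9% > 40%; LTV 61.1% ≤ 85%; employment 86 ≥ 18 mo → does not qualify.

Program B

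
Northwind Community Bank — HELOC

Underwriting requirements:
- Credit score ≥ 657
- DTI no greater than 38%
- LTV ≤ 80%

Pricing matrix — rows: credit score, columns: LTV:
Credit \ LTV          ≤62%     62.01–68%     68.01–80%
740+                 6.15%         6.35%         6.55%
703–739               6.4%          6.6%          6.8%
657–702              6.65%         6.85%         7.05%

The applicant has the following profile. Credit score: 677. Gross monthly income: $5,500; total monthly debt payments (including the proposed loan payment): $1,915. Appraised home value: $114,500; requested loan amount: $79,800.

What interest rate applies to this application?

Credit score 677 ≥ 657; DTI: 1,915 ÷ 5,500 = 34.8%, within the 38% cap
LTV: 79,800 ÷ 114,500 = 69.7%, within 80% cap
Row: 677 falls in 657–702. Column: 69.7% falls in 68.01–80%. Rate = 7.05%.

7.05%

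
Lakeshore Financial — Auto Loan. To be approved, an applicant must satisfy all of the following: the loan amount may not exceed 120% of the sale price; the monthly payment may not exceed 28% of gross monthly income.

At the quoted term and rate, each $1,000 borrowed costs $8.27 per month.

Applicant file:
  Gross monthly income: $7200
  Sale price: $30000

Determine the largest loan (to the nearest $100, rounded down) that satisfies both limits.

$36,000

Payment cap: 28% × $7,200 = $2,016/month.
At $8.27 per $1,000, that supports 2,016/8.27 × 1,000 ≈ $243,772 → $243,700.
LTV cap: 120% × $30,000 = $36,000 → $36,000.
Binding constraint: loan-to-value.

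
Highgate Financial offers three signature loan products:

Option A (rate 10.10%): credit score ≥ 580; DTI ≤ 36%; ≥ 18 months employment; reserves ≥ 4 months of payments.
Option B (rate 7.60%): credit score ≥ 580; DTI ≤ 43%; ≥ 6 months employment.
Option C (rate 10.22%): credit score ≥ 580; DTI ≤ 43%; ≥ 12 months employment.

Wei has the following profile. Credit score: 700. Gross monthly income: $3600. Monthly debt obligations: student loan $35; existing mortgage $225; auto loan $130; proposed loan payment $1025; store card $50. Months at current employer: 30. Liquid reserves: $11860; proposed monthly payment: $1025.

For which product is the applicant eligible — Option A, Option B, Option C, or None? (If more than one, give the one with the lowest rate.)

Option B

Total debts = (35 + 225 + 130 + 1,025 + 50) = 1,465; DTI = 1,465/3,600 = 40.7%.
Reserves = 11,860/1,025 = 11.6 months.
Option A: score 700 ≥ 580; DTI 40.7% > 36%; employment 30 ≥ 18 mo; reserves 11.6 ≥ 4 mo → does not qualify.
Option B: score 700 ≥ 580; DTI 40.7% ≤ 43%; employment 30 ≥ 6 mo → qualifies.
Option C: score 700 ≥ 580; DTI 40.7% ≤ 43%; employment 30 ≥ 12 mo → qualifies.
Qualifying: Option B, Option C. Lowest rate is 7.60% → Option B.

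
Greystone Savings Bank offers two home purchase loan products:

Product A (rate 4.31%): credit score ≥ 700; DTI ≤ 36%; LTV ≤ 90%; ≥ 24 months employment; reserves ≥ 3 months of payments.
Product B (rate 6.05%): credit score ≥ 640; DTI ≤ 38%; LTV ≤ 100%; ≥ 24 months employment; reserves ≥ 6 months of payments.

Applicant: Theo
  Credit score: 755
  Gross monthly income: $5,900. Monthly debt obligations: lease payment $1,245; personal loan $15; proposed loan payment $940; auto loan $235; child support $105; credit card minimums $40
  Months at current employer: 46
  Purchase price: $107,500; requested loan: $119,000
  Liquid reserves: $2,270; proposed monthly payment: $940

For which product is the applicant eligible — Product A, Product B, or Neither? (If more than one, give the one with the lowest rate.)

Total debts = (1,245 + 15 + 940 + 235 + 105 + 40) = 2,580; DTI = 2,580/5,900 = 43.7%.
LTV = 119,000/107,500 = 110.7%.
Reserves = 2,270/940 = 2.4 months.
Product A: score 755 ≥ 700; DTI 43.7% > 36%; LTV 110.7% > 90%; employment 46 ≥ 24 mo; reserves 2.4 < 3 mo → does not qualify.
Product B: score 755 ≥ 640; DTI 43.7% > 38%; LTV 110.7% > 100%; employment 46 ≥ 24 mo; reserves 2.4 < 6 mo → does not qualify.

Neither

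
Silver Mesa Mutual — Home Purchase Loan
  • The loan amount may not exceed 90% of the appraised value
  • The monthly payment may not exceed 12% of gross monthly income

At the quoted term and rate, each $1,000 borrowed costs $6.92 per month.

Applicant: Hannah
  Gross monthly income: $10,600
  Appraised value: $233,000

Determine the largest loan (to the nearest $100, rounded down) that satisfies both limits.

Payment cap: 12% × $10,600 = $1,272/month.
At $6.92 per $1,000, that supports 1,272/6.92 × 1,000 ≈ $183,815 → $183,800.
LTV cap: 90% × $233,000 = $209,700 → $209,700.
Binding constraint: payment-to-income.

$183,800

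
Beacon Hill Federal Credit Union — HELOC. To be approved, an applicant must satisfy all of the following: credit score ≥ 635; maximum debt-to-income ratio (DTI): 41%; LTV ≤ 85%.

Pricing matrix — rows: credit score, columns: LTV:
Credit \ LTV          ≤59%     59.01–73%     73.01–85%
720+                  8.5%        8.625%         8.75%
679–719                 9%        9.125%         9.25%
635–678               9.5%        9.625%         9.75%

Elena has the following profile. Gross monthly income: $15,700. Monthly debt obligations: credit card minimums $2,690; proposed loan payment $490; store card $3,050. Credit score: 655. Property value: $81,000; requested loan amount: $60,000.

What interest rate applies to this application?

Credit score 655 ≥ 635; Total monthly debts = (2,690 + 490 + 3,050) = 6,230. Debt-to-income = 6,230/15,700 = 39.7% — meets 41% limit
LTV: 60,000 ÷ 81,000 = 74.1%, within 85% cap
Score 655 is in the 635–678 band; LTV 74.1% is in the 73.01–85% band → 9.75%.

9.75%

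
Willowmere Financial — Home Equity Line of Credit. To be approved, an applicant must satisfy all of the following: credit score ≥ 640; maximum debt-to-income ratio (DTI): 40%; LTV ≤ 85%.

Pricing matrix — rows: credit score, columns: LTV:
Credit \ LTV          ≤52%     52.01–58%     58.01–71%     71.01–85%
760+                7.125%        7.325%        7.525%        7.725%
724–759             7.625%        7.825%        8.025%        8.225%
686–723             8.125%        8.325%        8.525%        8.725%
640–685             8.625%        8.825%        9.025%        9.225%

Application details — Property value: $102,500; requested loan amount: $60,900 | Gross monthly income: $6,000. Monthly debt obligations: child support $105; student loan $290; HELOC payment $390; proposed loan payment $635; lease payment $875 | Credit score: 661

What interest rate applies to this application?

Credit score 661 ≥ 640; Total monthly debts = (105 + 290 + 390 + 635 + 875) = 2,295. Debt-to-income = 2,295/6,000 = 38.2% — meets 40% limit
LTV = 60,900/102,500 = 59.4% ≤ 85%
Row: 661 falls in 640–685. Column: 59.4% falls in 58.01–71%. Rate = 9.025%.

9.025%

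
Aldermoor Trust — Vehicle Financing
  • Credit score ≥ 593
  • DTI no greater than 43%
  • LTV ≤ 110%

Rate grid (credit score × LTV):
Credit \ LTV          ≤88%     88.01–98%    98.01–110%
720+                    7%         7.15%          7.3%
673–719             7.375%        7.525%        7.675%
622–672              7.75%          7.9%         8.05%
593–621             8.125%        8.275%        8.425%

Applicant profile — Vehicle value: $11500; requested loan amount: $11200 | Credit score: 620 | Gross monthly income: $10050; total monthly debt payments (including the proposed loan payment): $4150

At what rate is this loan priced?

8.275%

Credit score 620 ≥ 593; DTI = 4,150/10,050 = 41.3% ≤ 43%
LTV: 11,200 ÷ 11,500 = 97.4%, within 110% cap
Row: 620 falls in 593–621. Column: 97.4% falls in 88.01–98%. Rate = 8.275%.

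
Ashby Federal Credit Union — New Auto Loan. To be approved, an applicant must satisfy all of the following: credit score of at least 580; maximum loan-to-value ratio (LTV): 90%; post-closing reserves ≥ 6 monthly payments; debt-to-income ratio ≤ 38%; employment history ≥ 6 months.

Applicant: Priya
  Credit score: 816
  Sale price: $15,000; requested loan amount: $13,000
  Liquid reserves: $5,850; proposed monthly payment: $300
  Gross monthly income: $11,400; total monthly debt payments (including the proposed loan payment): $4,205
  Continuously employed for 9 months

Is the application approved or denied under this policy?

Approved

Credit score 816 ≥ 580 (meets)
LTV: 13,000 ÷ 15,000 = 86.7%, within 90% cap
Reserves = 5,850/300 = 19.5 months ≥ 6
DTI = 4,205/11,400 = 36.9% ≤ 38%
Employment 9 ≥ 6 months
All criteria satisfied.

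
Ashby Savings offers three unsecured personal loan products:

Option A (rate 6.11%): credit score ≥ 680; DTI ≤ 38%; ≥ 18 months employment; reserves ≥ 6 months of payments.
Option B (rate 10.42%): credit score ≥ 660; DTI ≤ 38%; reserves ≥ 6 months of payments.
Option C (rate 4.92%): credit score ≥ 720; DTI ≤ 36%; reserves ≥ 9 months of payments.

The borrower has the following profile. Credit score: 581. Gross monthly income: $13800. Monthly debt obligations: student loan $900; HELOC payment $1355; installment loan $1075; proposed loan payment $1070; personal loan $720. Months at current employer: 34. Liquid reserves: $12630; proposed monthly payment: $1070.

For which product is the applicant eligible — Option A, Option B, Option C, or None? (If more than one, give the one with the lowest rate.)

Total debts = (900 + 1,355 + 1,075 + 1,070 + 720) = 5,120; DTI = 5,120/13,800 = 37.1%.
Reserves = 12,630/1,070 = 11.8 months.
Option A: score 581 < 680; DTI 37.1% ≤ 38%; employment 34 ≥ 18 mo; reserves 11.8 ≥ 6 mo → does not qualify.
Option B: score 581 < 660; DTI 37.1% ≤ 38%; reserves 11.8 ≥ 6 mo → does not qualify.
Option C: score 581 < 720; DTI 37.1% > 36%; reserves 11.8 ≥ 9 mo → does not qualify.

None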